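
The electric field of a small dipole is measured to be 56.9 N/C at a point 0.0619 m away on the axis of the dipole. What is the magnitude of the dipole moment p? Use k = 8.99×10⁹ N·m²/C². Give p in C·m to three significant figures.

p ≈ 7.51×10⁻¹³ C·m

On axis E = 2kp/r³, so p = Er³/(2k).
p = (56.9)·(0.0619)³ / (2·8.99×10⁹) = 7.506×10⁻¹³ C·m.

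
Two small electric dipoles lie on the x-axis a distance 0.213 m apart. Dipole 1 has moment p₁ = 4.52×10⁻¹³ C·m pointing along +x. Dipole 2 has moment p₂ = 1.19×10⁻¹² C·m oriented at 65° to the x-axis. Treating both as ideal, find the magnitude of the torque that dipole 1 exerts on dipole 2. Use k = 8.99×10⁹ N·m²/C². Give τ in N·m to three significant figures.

The second dipole sits on the axis of the first, so the field there is axial: E₁ = 2kp₁/r³ along +x.
E₁ = 2(8.99×10⁹)(4.52×10⁻¹³)/(0.213)³ = 0.8410 N/C.
Torque on the second dipole: τ = p₂ E₁ sinθ.
τ = (1.19×10⁻¹²)(0.8410)·sin65° = 9.070×10⁻¹³ N·m.

τ ≈ 9.07×10⁻¹³ N·m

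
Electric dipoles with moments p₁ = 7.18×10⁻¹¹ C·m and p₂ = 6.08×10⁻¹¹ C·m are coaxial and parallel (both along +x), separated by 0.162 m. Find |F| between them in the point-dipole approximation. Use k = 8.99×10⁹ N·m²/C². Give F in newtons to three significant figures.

On-axis field of dipole 1 at distance r: E = 2kp₁/r³. Force on dipole 2 is F = p₂·dE/dr (gradient along axis).
dE/dr = −6kp₁/r⁴, so |F| = 6kp₁p₂/r⁴ (attractive for aligned moments).
F = 6(8.99×10⁹)(7.18×10⁻¹¹)(6.08×10⁻¹¹)/(0.162)⁴ = 3.419×10⁻⁷ N.

F ≈ 3.42×10⁻⁷ N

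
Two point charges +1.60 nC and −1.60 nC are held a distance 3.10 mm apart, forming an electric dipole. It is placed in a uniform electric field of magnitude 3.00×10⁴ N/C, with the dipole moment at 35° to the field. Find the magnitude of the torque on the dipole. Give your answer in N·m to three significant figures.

Dipole moment p = qd = (1.60×10⁻⁹ C)(0.00310 m) = 4.96×10⁻¹² C·m.
Torque on an electric dipole: τ = pE sinθ.
τ = (4.96×10⁻¹²)(3.00×10⁴)·sin35° = 8.535×10⁻⁸ N·m.

τ ≈ 8.53×10⁻⁸ N·m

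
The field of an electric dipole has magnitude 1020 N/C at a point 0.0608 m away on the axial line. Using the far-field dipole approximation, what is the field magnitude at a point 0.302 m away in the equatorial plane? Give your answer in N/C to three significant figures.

E ≈ 4.16 N/C

Dipole fields scale as 1/r³ in the far field.
The axial field is twice the equatorial field at the same r, so the geometry factor is 1/2.
E₂ = E₁ · (1/2) · (r₁/r₂)³ = 1020 · 0.5 · (0.0608/0.302)³.
(r₁/r₂)³ = (0.2013)³ = 0.00816.
E₂ ≈ 4.162 N/C.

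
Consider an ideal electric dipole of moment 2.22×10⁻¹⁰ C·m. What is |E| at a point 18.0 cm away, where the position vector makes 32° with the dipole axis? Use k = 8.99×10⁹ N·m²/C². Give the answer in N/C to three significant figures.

At angle θ the dipole field magnitude is E = (kp/r³)·√(1 + 3cos²θ).
kp/r³ = (8.99×10⁹)(2.22×10⁻¹⁰) / (0.180)³ = 342.2 N/C.
√(1 + 3cos²32°) = √(1 + 3·0.7192) = √3.1576 ≈ 1.7770.
E ≈ 342.2 × 1.777 = 608.1 N/C.

E ≈ 608 N/C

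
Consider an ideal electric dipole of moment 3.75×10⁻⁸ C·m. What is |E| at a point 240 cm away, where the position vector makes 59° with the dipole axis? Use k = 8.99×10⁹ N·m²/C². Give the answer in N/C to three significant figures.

At angle θ the dipole field magnitude is E = (kp/r³)·√(1 + 3cos²θ).
kp/r³ = (8.99×10⁹)(3.75×10⁻⁸) / (2.40)³ = 24.39 N/C.
√(1 + 3cos²59°) = √(1 + 3·0.2653) = √1.7958 ≈ 1.3401.
E ≈ 24.39 × 1.340 = 32.68 N/C.

E ≈ 32.7 N/C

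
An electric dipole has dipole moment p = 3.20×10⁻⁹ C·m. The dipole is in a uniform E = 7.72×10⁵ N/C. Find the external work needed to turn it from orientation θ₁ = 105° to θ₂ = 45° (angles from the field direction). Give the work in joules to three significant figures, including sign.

W_ext = ΔU = U(θ₂) − U(θ₁) = −pE cosθ₂ − (−pE cosθ₁) = pE(cosθ₁ − cosθ₂).
W = (3.20×10⁻⁹)(7.72×10⁵)·(cos105° − cos45°) = (0.002470)·(-0.9659) = -0.002386 J.

W ≈ -0.00239 J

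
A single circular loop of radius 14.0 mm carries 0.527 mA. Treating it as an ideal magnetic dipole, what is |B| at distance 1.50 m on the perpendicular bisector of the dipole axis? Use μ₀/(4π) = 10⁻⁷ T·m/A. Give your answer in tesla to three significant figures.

B ≈ 9.61×10⁻¹⁵ T

Magnetic moment m = IA = Iπa² = (5.27×10⁻⁴)·π·(0.0140)² = 3.245×10⁻⁷ A·m².
In the equatorial plane B = (μ₀/4π)·m/r³ (half the axial value).
B = (10⁻⁷)·(3.245×10⁻⁷) / (1.50)³ = 9.615×10⁻¹⁵ T.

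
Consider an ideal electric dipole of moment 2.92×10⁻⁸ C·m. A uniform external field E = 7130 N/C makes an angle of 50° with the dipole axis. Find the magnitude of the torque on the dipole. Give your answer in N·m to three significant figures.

Torque on an electric dipole: τ = pE sinθ.
τ = (2.92×10⁻⁸)(7130)·sin50° = 1.595×10⁻⁴ N·m.

τ ≈ 1.59×10⁻⁴ N·m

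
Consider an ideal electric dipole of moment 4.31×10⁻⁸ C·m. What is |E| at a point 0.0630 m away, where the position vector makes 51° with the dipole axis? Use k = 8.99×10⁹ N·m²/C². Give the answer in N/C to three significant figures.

At angle θ the dipole field magnitude is E = (kp/r³)·√(1 + 3cos²θ).
kp/r³ = (8.99×10⁹)(4.31×10⁻⁸) / (0.0630)³ = 1.550×10⁶ N/C.
√(1 + 3cos²51°) = √(1 + 3·0.3960) = √2.1881 ≈ 1.4792.
E ≈ 1.550×10⁶ × 1.479 = 2.292×10⁶ N/C.

E ≈ 2.29×10⁶ N/C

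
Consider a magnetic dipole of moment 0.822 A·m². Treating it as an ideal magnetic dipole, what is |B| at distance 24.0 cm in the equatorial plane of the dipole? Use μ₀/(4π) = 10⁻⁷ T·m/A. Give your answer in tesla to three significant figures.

B ≈ 5.95×10⁻⁶ T

In the equatorial plane B = (μ₀/4π)·m/r³ (half the axial value).
B = (10⁻⁷)·(0.822) / (0.240)³ = 5.946×10⁻⁶ T.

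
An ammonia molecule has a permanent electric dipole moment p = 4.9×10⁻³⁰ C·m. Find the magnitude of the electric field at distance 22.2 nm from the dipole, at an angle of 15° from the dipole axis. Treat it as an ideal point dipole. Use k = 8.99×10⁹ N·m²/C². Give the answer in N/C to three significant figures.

E ≈ 7850 N/C

At angle θ the dipole field magnitude is E = (kp/r³)·√(1 + 3cos²θ).
kp/r³ = (8.99×10⁹)(4.90×10⁻³⁰) / (2.22×10⁻⁸)³ = 4026 N/C.
√(1 + 3cos²15°) = √(1 + 3·0.9330) = √3.7990 ≈ 1.9491.
E ≈ 4026 × 1.949 = 7848 N/C.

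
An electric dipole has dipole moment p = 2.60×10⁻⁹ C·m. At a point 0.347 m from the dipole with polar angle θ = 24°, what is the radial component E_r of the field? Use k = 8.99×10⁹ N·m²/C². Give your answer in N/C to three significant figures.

For a dipole, E_r = (2kp cosθ)/r³.
kp/r³ = (8.99×10⁹)(2.60×10⁻⁹)/(0.347)³ = 559.4 N/C.
E_r = 2·559.4·cos24° = 1022 N/C.

E_r ≈ 1020 N/C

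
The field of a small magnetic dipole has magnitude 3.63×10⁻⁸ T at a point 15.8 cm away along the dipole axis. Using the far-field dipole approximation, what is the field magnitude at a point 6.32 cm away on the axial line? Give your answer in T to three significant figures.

Dipole fields scale as 1/r³ in the far field; the geometry is the same at both points.
B₂ = B₁ · (r₁/r₂)³ = 3.63×10⁻⁸ · (15.8/6.32)³.
(r₁/r₂)³ = (2.5)³ = 15.62.
B₂ ≈ 5.672×10⁻⁷ T.

B ≈ 5.67×10⁻⁷ T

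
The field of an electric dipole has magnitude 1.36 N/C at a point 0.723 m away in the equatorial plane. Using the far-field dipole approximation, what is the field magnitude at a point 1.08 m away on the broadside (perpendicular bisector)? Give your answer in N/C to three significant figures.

Dipole fields scale as 1/r³ in the far field; the geometry is the same at both points.
E₂ = E₁ · (r₁/r₂)³ = 1.36 · (0.723/1.08)³.
(r₁/r₂)³ = (0.6694)³ = 0.3.
E₂ ≈ 0.4080 N/C.

E ≈ 0.408 N/C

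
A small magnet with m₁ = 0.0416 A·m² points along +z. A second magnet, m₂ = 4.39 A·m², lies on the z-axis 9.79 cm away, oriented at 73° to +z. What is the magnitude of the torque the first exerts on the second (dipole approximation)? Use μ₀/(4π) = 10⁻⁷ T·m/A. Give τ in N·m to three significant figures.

τ ≈ 3.72×10⁻⁵ N·m

Dipole B is on the axis of dipole A, so B₁ there is axial: B₁ = (μ₀/4π)·2m₁/r³ along +z.
B₁ = 2(10⁻⁷)(0.0416)/(0.0979)³ = 8.867×10⁻⁶ T.
τ = m₂ B₁ sinθ.
τ = (4.39)(8.867×10⁻⁶)·sin73° = 3.723×10⁻⁵ N·m.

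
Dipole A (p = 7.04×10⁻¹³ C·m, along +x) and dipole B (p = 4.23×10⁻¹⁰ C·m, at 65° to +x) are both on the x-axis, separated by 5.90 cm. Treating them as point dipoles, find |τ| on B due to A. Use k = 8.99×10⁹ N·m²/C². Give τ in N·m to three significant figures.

The second dipole sits on the axis of the first, so the field there is axial: E₁ = 2kp₁/r³ along +x.
E₁ = 2(8.99×10⁹)(7.04×10⁻¹³)/(0.0590)³ = 61.63 N/C.
Torque on the second dipole: τ = p₂ E₁ sinθ.
τ = (4.23×10⁻¹⁰)(61.63)·sin65° = 2.363×10⁻⁸ N·m.

τ ≈ 2.36×10⁻⁸ N·m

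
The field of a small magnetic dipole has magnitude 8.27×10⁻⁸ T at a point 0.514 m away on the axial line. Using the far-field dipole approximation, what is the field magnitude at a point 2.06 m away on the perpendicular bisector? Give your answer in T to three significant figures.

Dipole fields scale as 1/r³ in the far field.
The axial field is twice the equatorial field at the same r, so the geometry factor is 1/2.
B₂ = B₁ · (1/2) · (r₁/r₂)³ = 8.27×10⁻⁸ · 0.5 · (0.514/2.06)³.
(r₁/r₂)³ = (0.2495)³ = 0.01553.
B₂ ≈ 6.423×10⁻¹⁰ T.

B ≈ 6.42×10⁻¹⁰ T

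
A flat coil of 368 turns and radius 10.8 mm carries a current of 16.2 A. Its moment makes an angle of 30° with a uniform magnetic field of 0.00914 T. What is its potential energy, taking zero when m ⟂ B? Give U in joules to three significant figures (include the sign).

m = NIA = NIπa² = 368·(16.2)·π·(0.0108)² = 2.185 A·m².
U = −m·B = −mB cosθ.
U = −(2.185)(0.00914)·cos30° = -0.01730 J.

U ≈ -0.0173 J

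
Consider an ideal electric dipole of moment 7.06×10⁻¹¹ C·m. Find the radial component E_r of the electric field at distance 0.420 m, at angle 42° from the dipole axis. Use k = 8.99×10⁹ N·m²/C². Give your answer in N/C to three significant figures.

For a dipole, E_r = (2kp cosθ)/r³.
kp/r³ = (8.99×10⁹)(7.06×10⁻¹¹)/(0.420)³ = 8.567 N/C.
E_r = 2·8.567·cos42° = 12.73 N/C.

E_r ≈ 12.7 N/C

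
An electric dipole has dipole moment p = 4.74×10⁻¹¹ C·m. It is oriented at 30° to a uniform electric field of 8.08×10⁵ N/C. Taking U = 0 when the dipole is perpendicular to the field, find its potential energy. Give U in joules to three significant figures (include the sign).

U = −p·E = −pE cosθ.
U = −(4.74×10⁻¹¹)(8.08×10⁵)·cos30° = -3.317×10⁻⁵ J.

U ≈ -3.32×10⁻⁵ J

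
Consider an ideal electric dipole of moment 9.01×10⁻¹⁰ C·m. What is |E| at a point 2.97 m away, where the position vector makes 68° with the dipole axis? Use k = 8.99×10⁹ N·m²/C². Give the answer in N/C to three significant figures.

At angle θ the dipole field magnitude is E = (kp/r³)·√(1 + 3cos²θ).
kp/r³ = (8.99×10⁹)(9.01×10⁻¹⁰) / (2.97)³ = 0.3092 N/C.
√(1 + 3cos²68°) = √(1 + 3·0.1403) = √1.4210 ≈ 1.1921.
E ≈ 0.3092 × 1.192 = 0.3686 N/C.

E ≈ 0.369 N/C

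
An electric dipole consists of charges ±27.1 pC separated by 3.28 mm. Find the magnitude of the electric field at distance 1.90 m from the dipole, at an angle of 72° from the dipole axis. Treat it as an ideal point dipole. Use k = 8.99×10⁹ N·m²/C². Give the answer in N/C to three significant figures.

E ≈ 1.32×10⁻⁴ N/C

Dipole moment p = qd = (2.71×10⁻¹¹ C)(0.00328 m) = 8.889×10⁻¹⁴ C·m.
At angle θ the dipole field magnitude is E = (kp/r³)·√(1 + 3cos²θ).
kp/r³ = (8.99×10⁹)(8.889×10⁻¹⁴) / (1.90)³ = 1.165×10⁻⁴ N/C.
√(1 + 3cos²72°) = √(1 + 3·0.0955) = √1.2865 ≈ 1.1342.
E ≈ 1.165×10⁻⁴ × 1.134 = 1.321×10⁻⁴ N/C.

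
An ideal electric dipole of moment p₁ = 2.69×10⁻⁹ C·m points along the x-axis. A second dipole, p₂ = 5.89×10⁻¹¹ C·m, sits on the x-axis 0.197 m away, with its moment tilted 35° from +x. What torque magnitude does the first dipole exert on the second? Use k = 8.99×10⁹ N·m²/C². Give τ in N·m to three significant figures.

The second dipole sits on the axis of the first, so the field there is axial: E₁ = 2kp₁/r³ along +x.
E₁ = 2(8.99×10⁹)(2.69×10⁻⁹)/(0.197)³ = 6326 N/C.
Torque on the second dipole: τ = p₂ E₁ sinθ.
τ = (5.89×10⁻¹¹)(6326)·sin35° = 2.137×10⁻⁷ N·m.

τ ≈ 2.14×10⁻⁷ N·m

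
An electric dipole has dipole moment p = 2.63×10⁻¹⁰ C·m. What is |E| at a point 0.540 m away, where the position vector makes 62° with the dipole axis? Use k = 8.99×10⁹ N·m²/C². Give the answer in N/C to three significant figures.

E ≈ 19.4 N/C

At angle θ the dipole field magnitude is E = (kp/r³)·√(1 + 3cos²θ).
kp/r³ = (8.99×10⁹)(2.63×10⁻¹⁰) / (0.540)³ = 15.02 N/C.
√(1 + 3cos²62°) = √(1 + 3·0.2204) = √1.6612 ≈ 1.2889.
E ≈ 15.02 × 1.289 = 19.35 N/C.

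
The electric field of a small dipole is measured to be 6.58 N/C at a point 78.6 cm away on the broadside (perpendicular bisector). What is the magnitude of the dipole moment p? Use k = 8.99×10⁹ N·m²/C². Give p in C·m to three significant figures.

In the equatorial plane E = kp/r³, so p = Er³/(k).
p = (6.58)·(0.786)³ / (8.99×10⁹) = 3.554×10⁻¹⁰ C·m.

p ≈ 3.55×10⁻¹⁰ C·m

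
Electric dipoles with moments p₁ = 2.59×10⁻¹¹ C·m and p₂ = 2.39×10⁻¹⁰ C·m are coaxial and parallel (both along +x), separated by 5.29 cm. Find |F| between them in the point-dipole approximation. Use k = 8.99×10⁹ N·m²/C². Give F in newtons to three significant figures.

On-axis field of dipole 1 at distance r: E = 2kp₁/r³. Force on dipole 2 is F = p₂·dE/dr (gradient along axis).
dE/dr = −6kp₁/r⁴, so |F| = 6kp₁p₂/r⁴ (attractive for aligned moments).
F = 6(8.99×10⁹)(2.59×10⁻¹¹)(2.39×10⁻¹⁰)/(0.0529)⁴ = 4.264×10⁻⁵ N.

F ≈ 4.26×10⁻⁵ N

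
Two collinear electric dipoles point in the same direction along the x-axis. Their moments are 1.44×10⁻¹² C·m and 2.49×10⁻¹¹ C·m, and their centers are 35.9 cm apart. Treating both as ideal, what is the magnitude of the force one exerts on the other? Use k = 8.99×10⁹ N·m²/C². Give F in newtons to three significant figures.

On-axis field of dipole 1 at distance r: E = 2kp₁/r³. Force on dipole 2 is F = p₂·dE/dr (gradient along axis).
dE/dr = −6kp₁/r⁴, so |F| = 6kp₁p₂/r⁴ (attractive for aligned moments).
F = 6(8.99×10⁹)(1.44×10⁻¹²)(2.49×10⁻¹¹)/(0.359)⁴ = 1.164×10⁻¹⁰ N.

F ≈ 1.16×10⁻¹⁰ N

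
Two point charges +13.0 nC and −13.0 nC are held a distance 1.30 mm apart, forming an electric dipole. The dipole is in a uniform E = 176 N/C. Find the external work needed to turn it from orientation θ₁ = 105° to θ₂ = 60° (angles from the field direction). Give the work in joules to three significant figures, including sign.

W ≈ -2.26×10⁻⁹ J

Dipole moment p = qd = (1.30×10⁻⁸ C)(0.00130 m) = 1.69×10⁻¹¹ C·m.
W_ext = ΔU = U(θ₂) − U(θ₁) = −pE cosθ₂ − (−pE cosθ₁) = pE(cosθ₁ − cosθ₂).
W = (1.69×10⁻¹¹)(176)·(cos105° − cos60°) = (2.974×10⁻⁹)·(-0.7588) = -2.257×10⁻⁹ J.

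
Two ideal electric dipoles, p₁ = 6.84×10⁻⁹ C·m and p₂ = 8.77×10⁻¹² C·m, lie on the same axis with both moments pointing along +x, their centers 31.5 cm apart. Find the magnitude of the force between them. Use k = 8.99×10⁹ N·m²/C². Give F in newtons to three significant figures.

On-axis field of dipole 1 at distance r: E = 2kp₁/r³. Force on dipole 2 is F = p₂·dE/dr (gradient along axis).
dE/dr = −6kp₁/r⁴, so |F| = 6kp₁p₂/r⁴ (attractive for aligned moments).
F = 6(8.99×10⁹)(6.84×10⁻⁹)(8.77×10⁻¹²)/(0.315)⁴ = 3.286×10⁻⁷ N.

F ≈ 3.29×10⁻⁷ N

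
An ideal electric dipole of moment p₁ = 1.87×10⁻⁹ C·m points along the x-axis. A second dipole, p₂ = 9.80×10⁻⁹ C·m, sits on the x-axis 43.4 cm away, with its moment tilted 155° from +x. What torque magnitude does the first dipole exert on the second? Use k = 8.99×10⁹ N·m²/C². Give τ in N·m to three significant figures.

τ ≈ 1.70×10⁻⁶ N·m

The second dipole sits on the axis of the first, so the field there is axial: E₁ = 2kp₁/r³ along +x.
E₁ = 2(8.99×10⁹)(1.87×10⁻⁹)/(0.434)³ = 411.3 N/C.
Torque on the second dipole: τ = p₂ E₁ sinθ.
τ = (9.80×10⁻⁹)(411.3)·sin155° = 1.703×10⁻⁶ N·m.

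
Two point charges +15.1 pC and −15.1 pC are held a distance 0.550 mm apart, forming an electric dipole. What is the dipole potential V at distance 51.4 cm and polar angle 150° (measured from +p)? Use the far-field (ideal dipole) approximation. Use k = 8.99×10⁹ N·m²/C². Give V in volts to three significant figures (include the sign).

V ≈ -2.45×10⁻⁴ V

Dipole moment p = qd = (1.51×10⁻¹¹ C)(5.50×10⁻⁴ m) = 8.305×10⁻¹⁵ C·m.
The dipole potential is V = kp cosθ / r².
V = (8.99×10⁹)(8.305×10⁻¹⁵)·cos150° / (0.514)² = -2.447×10⁻⁴ V.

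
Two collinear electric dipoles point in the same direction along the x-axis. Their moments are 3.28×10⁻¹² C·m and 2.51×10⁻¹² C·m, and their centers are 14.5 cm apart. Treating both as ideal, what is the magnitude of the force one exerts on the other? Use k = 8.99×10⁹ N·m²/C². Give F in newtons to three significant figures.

On-axis field of dipole 1 at distance r: E = 2kp₁/r³. Force on dipole 2 is F = p₂·dE/dr (gradient along axis).
dE/dr = −6kp₁/r⁴, so |F| = 6kp₁p₂/r⁴ (attractive for aligned moments).
F = 6(8.99×10⁹)(3.28×10⁻¹²)(2.51×10⁻¹²)/(0.145)⁴ = 1.005×10⁻⁹ N.

F ≈ 1.00×10⁻⁹ N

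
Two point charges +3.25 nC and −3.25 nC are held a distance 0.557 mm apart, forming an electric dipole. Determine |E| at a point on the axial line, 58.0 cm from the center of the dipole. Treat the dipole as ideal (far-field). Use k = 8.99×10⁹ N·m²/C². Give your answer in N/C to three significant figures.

Dipole moment p = qd = (3.25×10⁻⁹ C)(5.57×10⁻⁴ m) = 1.81×10⁻¹² C·m.
On the dipole axis E = 2kp/r³.
E = 2·(8.99×10⁹)(1.81×10⁻¹²) / (0.580)³ = 0.1668 N/C.

E ≈ 0.167 N/C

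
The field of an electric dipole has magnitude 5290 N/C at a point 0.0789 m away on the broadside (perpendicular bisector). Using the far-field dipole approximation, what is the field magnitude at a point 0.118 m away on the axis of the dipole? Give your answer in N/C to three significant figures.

E ≈ 3160 N/C

Dipole fields scale as 1/r³ in the far field.
The axial field is twice the equatorial field at the same r, so the geometry factor is 2/1.
E₂ = E₁ · (2/1) · (r₁/r₂)³ = 5290 · 2 · (0.0789/0.118)³.
(r₁/r₂)³ = (0.6686)³ = 0.2989.
E₂ ≈ 3163 N/C.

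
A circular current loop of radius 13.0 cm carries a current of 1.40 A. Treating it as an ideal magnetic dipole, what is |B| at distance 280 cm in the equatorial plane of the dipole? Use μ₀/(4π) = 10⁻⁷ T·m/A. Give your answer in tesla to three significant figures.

Magnetic moment m = IA = Iπa² = (1.40)·π·(0.130)² = 0.07433 A·m².
In the equatorial plane B = (μ₀/4π)·m/r³ (half the axial value).
B = (10⁻⁷)·(0.07433) / (2.80)³ = 3.386×10⁻¹⁰ T.

B ≈ 3.39×10⁻¹⁰ T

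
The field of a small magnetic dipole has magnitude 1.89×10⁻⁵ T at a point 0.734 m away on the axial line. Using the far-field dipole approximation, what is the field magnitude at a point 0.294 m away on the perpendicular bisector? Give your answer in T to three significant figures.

Dipole fields scale as 1/r³ in the far field.
The axial field is twice the equatorial field at the same r, so the geometry factor is 1/2.
B₂ = B₁ · (1/2) · (r₁/r₂)³ = 1.89×10⁻⁵ · 0.5 · (0.734/0.294)³.
(r₁/r₂)³ = (2.497)³ = 15.56.
B₂ ≈ 1.471×10⁻⁴ T.

B ≈ 1.47×10⁻⁴ T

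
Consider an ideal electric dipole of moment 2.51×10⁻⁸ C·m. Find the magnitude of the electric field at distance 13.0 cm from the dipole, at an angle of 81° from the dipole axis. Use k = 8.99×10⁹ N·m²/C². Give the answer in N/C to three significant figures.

At angle θ the dipole field magnitude is E = (kp/r³)·√(1 + 3cos²θ).
kp/r³ = (8.99×10⁹)(2.51×10⁻⁸) / (0.130)³ = 1.027×10⁵ N/C.
√(1 + 3cos²81°) = √(1 + 3·0.0245) = √1.0734 ≈ 1.0361.
E ≈ 1.027×10⁵ × 1.036 = 1.064×10⁵ N/C.

E ≈ 1.06×10⁵ N/C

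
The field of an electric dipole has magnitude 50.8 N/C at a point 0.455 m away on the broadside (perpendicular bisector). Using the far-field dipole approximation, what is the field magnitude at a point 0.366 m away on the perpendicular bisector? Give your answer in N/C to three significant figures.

Dipole fields scale as 1/r³ in the far field; the geometry is the same at both points.
E₂ = E₁ · (r₁/r₂)³ = 50.8 · (0.455/0.366)³.
(r₁/r₂)³ = (1.243)³ = 1.921.
E₂ ≈ 97.60 N/C.

E ≈ 97.6 N/C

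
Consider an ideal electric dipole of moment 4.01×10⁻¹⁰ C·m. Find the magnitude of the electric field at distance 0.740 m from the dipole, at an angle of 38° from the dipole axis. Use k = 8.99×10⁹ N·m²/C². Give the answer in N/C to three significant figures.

E ≈ 15.1 N/C

At angle θ the dipole field magnitude is E = (kp/r³)·√(1 + 3cos²θ).
kp/r³ = (8.99×10⁹)(4.01×10⁻¹⁰) / (0.740)³ = 8.896 N/C.
√(1 + 3cos²38°) = √(1 + 3·0.6210) = √2.8629 ≈ 1.6920.
E ≈ 8.896 × 1.692 = 15.05 N/C.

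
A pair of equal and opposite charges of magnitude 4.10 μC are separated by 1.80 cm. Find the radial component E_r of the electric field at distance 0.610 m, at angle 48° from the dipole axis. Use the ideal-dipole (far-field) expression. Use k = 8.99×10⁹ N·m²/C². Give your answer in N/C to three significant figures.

Dipole moment p = qd = (4.10×10⁻⁶ C)(0.0180 m) = 7.38×10⁻⁸ C·m.
For a dipole, E_r = (2kp cosθ)/r³.
kp/r³ = (8.99×10⁹)(7.38×10⁻⁸)/(0.610)³ = 2923 N/C.
E_r = 2·2923·cos48° = 3912 N/C.

E_r ≈ 3910 N/C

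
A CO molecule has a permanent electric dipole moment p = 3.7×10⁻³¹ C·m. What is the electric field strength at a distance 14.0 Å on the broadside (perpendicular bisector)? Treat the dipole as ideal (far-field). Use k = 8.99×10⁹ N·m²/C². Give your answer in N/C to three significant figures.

E ≈ 1.21×10⁶ N/C

In the equatorial plane E = kp/r³.
E = (8.99×10⁹)(3.70×10⁻³¹) / (1.40×10⁻⁹)³ = 1.212×10⁶ N/C.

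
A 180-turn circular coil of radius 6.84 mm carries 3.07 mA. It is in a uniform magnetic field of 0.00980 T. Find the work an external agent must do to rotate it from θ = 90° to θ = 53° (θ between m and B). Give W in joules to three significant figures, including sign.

W ≈ -4.79×10⁻⁷ J

m = NIA = NIπa² = 180·(0.00307)·π·(0.00684)² = 8.122×10⁻⁵ A·m².
W_ext = ΔU = −mB cosθ₂ + mB cosθ₁ = mB(cosθ₁ − cosθ₂).
W = (8.122×10⁻⁵)(0.00980)·(cos90° − cos53°) = (7.960×10⁻⁷)·(-0.6018) = -4.790×10⁻⁷ J.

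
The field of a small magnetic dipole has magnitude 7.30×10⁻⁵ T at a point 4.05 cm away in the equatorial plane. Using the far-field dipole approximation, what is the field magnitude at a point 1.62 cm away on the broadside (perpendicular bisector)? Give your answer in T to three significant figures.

Dipole fields scale as 1/r³ in the far field; the geometry is the same at both points.
B₂ = B₁ · (r₁/r₂)³ = 7.30×10⁻⁵ · (4.05/1.62)³.
(r₁/r₂)³ = (2.5)³ = 15.62.
B₂ ≈ 0.001141 T.

B ≈ 0.00114 T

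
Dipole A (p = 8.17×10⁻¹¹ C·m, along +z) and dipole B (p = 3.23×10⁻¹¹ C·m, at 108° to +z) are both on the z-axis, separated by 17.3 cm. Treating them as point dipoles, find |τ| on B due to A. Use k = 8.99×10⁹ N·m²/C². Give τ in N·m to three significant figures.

The second dipole sits on the axis of the first, so the field there is axial: E₁ = 2kp₁/r³ along +z.
E₁ = 2(8.99×10⁹)(8.17×10⁻¹¹)/(0.173)³ = 283.7 N/C.
Torque on the second dipole: τ = p₂ E₁ sinθ.
τ = (3.23×10⁻¹¹)(283.7)·sin108° = 8.715×10⁻⁹ N·m.

τ ≈ 8.72×10⁻⁹ N·m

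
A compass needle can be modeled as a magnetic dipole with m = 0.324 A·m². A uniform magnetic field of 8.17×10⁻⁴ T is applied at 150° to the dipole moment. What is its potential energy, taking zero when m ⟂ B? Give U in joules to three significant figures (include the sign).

U ≈ 2.29×10⁻⁴ J

U = −m·B = −mB cosθ.
U = −(0.324)(8.17×10⁻⁴)·cos150° = 2.292×10⁻⁴ J.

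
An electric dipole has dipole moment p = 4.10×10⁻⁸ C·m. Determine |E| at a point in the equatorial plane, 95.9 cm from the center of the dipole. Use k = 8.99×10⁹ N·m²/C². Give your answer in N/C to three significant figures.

E ≈ 418 N/C

On the perpendicular bisector E = kp/r³ (half the axial value at the same distance).
E = (8.99×10⁹)(4.10×10⁻⁸) / (0.959)³ = 417.9 N/C.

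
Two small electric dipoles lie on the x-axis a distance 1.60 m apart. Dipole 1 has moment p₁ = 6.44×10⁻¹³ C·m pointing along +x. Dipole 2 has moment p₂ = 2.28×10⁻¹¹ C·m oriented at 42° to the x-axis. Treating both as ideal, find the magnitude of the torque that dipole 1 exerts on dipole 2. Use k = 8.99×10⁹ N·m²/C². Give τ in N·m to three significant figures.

The second dipole sits on the axis of the first, so the field there is axial: E₁ = 2kp₁/r³ along +x.
E₁ = 2(8.99×10⁹)(6.44×10⁻¹³)/(1.60)³ = 0.002827 N/C.
Torque on the second dipole: τ = p₂ E₁ sinθ.
τ = (2.28×10⁻¹¹)(0.002827)·sin42° = 4.313×10⁻¹⁴ N·m.

τ ≈ 4.31×10⁻¹⁴ N·m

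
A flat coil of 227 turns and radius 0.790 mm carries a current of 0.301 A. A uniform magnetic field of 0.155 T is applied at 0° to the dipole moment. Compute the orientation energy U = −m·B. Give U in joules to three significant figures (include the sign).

m = NIA = NIπa² = 227·(0.301)·π·(7.90×10⁻⁴)² = 1.34×10⁻⁴ A·m².
U = −m·B = −mB cosθ.
U = −(1.34×10⁻⁴)(0.155)·cos0° = -2.077×10⁻⁵ J.

U ≈ -2.08×10⁻⁵ J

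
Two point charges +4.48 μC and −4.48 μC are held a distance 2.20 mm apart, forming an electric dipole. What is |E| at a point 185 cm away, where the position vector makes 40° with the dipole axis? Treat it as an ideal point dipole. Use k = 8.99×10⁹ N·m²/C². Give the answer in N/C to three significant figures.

E ≈ 23.3 N/C

Dipole moment p = qd = (4.48×10⁻⁶ C)(0.00220 m) = 9.856×10⁻⁹ C·m.
At angle θ the dipole field magnitude is E = (kp/r³)·√(1 + 3cos²θ).
kp/r³ = (8.99×10⁹)(9.856×10⁻⁹) / (1.85)³ = 13.99 N/C.
√(1 + 3cos²40°) = √(1 + 3·0.5868) = √2.7605 ≈ 1.6615.
E ≈ 13.99 × 1.661 = 23.25 N/C.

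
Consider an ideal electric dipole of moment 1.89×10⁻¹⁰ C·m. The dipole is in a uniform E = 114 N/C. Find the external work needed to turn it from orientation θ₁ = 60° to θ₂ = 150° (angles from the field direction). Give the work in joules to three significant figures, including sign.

W_ext = ΔU = U(θ₂) − U(θ₁) = −pE cosθ₂ − (−pE cosθ₁) = pE(cosθ₁ − cosθ₂).
W = (1.89×10⁻¹⁰)(114)·(cos60° − cos150°) = (2.155×10⁻⁸)·(+1.3660) = 2.943×10⁻⁸ J.

W ≈ 2.94×10⁻⁸ J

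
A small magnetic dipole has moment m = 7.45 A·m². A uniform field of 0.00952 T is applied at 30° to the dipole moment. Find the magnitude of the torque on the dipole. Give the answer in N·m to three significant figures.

τ ≈ 0.0355 N·m

Torque on a magnetic dipole: τ = mB sinθ.
τ = (7.45)(0.00952)·sin30° = 0.03546 N·m.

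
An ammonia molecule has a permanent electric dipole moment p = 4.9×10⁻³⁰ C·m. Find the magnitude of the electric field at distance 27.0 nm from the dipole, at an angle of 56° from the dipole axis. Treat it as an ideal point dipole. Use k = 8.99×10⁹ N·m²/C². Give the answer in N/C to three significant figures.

At angle θ the dipole field magnitude is E = (kp/r³)·√(1 + 3cos²θ).
kp/r³ = (8.99×10⁹)(4.90×10⁻³⁰) / (2.70×10⁻⁸)³ = 2238 N/C.
√(1 + 3cos²56°) = √(1 + 3·0.3127) = √1.9381 ≈ 1.3922.
E ≈ 2238 × 1.392 = 3116 N/C.

E ≈ 3120 N/C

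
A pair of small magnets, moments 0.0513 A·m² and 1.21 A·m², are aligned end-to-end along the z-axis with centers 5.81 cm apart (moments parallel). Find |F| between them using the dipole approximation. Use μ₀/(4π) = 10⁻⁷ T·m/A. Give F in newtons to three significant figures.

On-axis B of dipole 1: B = (μ₀/4π)·2m₁/r³. Force on dipole 2: F = m₂·dB/dr.
dB/dr = −(μ₀/4π)·6m₁/r⁴, so |F| = (μ₀/4π)·6m₁m₂/r⁴.
F = 6(10⁻⁷)(0.0513)(1.21)/(0.0581)⁴ = 0.003269 N.

F ≈ 0.00327 N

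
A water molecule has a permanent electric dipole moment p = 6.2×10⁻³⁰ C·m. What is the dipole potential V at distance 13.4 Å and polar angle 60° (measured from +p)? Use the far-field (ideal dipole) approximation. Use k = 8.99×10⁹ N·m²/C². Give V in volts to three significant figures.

The dipole potential is V = kp cosθ / r².
V = (8.99×10⁹)(6.20×10⁻³⁰)·cos60° / (1.34×10⁻⁹)² = 0.01552 V.

V ≈ 0.0155 V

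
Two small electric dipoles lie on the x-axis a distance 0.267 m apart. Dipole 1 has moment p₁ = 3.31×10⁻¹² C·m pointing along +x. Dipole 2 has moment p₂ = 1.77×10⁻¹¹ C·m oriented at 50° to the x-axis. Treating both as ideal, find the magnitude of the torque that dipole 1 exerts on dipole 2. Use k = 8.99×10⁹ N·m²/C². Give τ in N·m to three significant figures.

The second dipole sits on the axis of the first, so the field there is axial: E₁ = 2kp₁/r³ along +x.
E₁ = 2(8.99×10⁹)(3.31×10⁻¹²)/(0.267)³ = 3.127 N/C.
Torque on the second dipole: τ = p₂ E₁ sinθ.
τ = (1.77×10⁻¹¹)(3.127)·sin50° = 4.239×10⁻¹¹ N·m.

τ ≈ 4.24×10⁻¹¹ N·m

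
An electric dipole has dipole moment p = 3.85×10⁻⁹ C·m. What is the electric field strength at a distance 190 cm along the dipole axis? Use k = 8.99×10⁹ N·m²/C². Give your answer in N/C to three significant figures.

E ≈ 10.1 N/C

On the dipole axis E = 2kp/r³.
E = 2·(8.99×10⁹)(3.85×10⁻⁹) / (1.90)³ = 10.09 N/C.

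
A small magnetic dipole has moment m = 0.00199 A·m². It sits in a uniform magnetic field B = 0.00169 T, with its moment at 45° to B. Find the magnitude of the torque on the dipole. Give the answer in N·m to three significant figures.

τ ≈ 2.38×10⁻⁶ N·m

Torque on a magnetic dipole: τ = mB sinθ.
τ = (0.00199)(0.00169)·sin45° = 2.378×10⁻⁶ N·m.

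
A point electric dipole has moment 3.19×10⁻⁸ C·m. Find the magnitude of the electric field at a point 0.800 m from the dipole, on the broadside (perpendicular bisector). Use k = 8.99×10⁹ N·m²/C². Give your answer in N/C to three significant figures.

E ≈ 560 N/C

In the equatorial plane E = kp/r³.
E = (8.99×10⁹)(3.19×10⁻⁸) / (0.800)³ = 560.1 N/C.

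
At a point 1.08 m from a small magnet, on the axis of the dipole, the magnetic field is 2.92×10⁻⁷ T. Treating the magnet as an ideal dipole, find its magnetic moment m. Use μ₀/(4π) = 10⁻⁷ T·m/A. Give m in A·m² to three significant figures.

On axis B = (μ₀/4π)·2m/r³, so m = Br³·4π/(μ₀·2).
m = (2.92×10⁻⁷)·(1.08)³ / (2·10⁻⁷) = 1.839 A·m².

m ≈ 1.84 A·m²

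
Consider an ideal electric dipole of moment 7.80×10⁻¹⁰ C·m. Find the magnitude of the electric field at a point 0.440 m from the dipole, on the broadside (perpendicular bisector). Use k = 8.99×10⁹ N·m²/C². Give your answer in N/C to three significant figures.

In the equatorial plane E = kp/r³.
E = (8.99×10⁹)(7.80×10⁻¹⁰) / (0.440)³ = 82.32 N/C.

E ≈ 82.3 N/C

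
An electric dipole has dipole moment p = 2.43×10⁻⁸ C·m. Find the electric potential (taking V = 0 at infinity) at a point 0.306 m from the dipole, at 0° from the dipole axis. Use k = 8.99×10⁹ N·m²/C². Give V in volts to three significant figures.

V ≈ 2330 V

The dipole potential is V = kp cosθ / r².
V = (8.99×10⁹)(2.43×10⁻⁸)·cos0° / (0.306)² = 2333 V.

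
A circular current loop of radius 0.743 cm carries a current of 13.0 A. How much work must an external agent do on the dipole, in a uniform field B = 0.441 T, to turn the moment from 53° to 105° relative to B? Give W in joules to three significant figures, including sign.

Magnetic moment m = IA = Iπa² = (13.0)·π·(0.00743)² = 0.002255 A·m².
W_ext = ΔU = −mB cosθ₂ + mB cosθ₁ = mB(cosθ₁ − cosθ₂).
W = (0.002255)(0.441)·(cos53° − cos105°) = (9.945×10⁻⁴)·(+0.8606) = 8.559×10⁻⁴ J.

W ≈ 8.56×10⁻⁴ J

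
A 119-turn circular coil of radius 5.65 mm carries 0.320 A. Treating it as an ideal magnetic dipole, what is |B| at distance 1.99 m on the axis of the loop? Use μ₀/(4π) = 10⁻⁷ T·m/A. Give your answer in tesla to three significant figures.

m = NIA = NIπa² = 119·(0.320)·π·(0.00565)² = 0.003819 A·m².
On axis B = (μ₀/4π)·2m/r³.
B = 2·(10⁻⁷)·(0.003819) / (1.99)³ = 9.692×10⁻¹¹ T.

B ≈ 9.69×10⁻¹¹ T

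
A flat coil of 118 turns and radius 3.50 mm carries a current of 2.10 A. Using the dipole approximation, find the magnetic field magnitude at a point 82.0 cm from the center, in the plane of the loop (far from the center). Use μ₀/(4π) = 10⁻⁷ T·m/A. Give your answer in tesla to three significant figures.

B ≈ 1.73×10⁻⁹ T

m = NIA = NIπa² = 118·(2.10)·π·(0.00350)² = 0.009536 A·m².
In the equatorial plane B = (μ₀/4π)·m/r³ (half the axial value).
B = (10⁻⁷)·(0.009536) / (0.820)³ = 1.730×10⁻⁹ T.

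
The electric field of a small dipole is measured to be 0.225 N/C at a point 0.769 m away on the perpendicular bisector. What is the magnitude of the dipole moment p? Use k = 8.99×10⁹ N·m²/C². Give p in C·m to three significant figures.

In the equatorial plane E = kp/r³, so p = Er³/(k).
p = (0.225)·(0.769)³ / (8.99×10⁹) = 1.138×10⁻¹¹ C·m.

p ≈ 1.14×10⁻¹¹ C·m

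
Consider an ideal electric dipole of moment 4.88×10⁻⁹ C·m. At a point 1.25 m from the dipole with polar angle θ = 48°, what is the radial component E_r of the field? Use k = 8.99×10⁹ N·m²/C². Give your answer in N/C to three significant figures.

E_r ≈ 30.1 N/C

For a dipole, E_r = (2kp cosθ)/r³.
kp/r³ = (8.99×10⁹)(4.88×10⁻⁹)/(1.25)³ = 22.46 N/C.
E_r = 2·22.46·cos48° = 30.06 N/C.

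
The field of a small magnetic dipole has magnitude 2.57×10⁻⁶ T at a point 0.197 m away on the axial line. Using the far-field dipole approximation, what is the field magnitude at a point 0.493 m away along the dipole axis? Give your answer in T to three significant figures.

Dipole fields scale as 1/r³ in the far field; the geometry is the same at both points.
B₂ = B₁ · (r₁/r₂)³ = 2.57×10⁻⁶ · (0.197/0.493)³.
(r₁/r₂)³ = (0.3996)³ = 0.06381.
B₂ ≈ 1.640×10⁻⁷ T.

B ≈ 1.64×10⁻⁷ T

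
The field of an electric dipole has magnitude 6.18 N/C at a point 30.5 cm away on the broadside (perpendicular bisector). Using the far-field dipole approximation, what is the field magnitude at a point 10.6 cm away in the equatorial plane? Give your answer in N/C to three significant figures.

E ≈ 147 N/C

Dipole fields scale as 1/r³ in the far field; the geometry is the same at both points.
E₂ = E₁ · (r₁/r₂)³ = 6.18 · (30.5/10.6)³.
(r₁/r₂)³ = (2.877)³ = 23.82.
E₂ ≈ 147.2 N/C.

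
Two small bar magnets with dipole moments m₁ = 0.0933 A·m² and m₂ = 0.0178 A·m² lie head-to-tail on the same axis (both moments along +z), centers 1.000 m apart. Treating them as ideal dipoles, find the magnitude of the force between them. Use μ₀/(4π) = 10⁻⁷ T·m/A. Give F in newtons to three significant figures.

F ≈ 9.96×10⁻¹⁰ N

On-axis B of dipole 1: B = (μ₀/4π)·2m₁/r³. Force on dipole 2: F = m₂·dB/dr.
dB/dr = −(μ₀/4π)·6m₁/r⁴, so |F| = (μ₀/4π)·6m₁m₂/r⁴.
F = 6(10⁻⁷)(0.0933)(0.0178)/(1.00)⁴ = 9.964×10⁻¹⁰ N.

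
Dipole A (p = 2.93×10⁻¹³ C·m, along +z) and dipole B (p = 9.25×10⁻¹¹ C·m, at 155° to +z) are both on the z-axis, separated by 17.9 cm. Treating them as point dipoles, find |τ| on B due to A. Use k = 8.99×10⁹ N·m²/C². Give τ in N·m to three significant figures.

τ ≈ 3.59×10⁻¹¹ N·m

The second dipole sits on the axis of the first, so the field there is axial: E₁ = 2kp₁/r³ along +z.
E₁ = 2(8.99×10⁹)(2.93×10⁻¹³)/(0.179)³ = 0.9185 N/C.
Torque on the second dipole: τ = p₂ E₁ sinθ.
τ = (9.25×10⁻¹¹)(0.9185)·sin155° = 3.591×10⁻¹¹ N·m.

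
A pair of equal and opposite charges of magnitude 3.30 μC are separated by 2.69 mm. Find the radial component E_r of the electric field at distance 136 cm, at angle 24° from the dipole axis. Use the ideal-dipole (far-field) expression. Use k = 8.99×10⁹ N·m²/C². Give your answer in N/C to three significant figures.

E_r ≈ 58.0 N/C

Dipole moment p = qd = (3.30×10⁻⁶ C)(0.00269 m) = 8.877×10⁻⁹ C·m.
For a dipole, E_r = (2kp cosθ)/r³.
kp/r³ = (8.99×10⁹)(8.877×10⁻⁹)/(1.36)³ = 31.73 N/C.
E_r = 2·31.73·cos24° = 57.97 N/C.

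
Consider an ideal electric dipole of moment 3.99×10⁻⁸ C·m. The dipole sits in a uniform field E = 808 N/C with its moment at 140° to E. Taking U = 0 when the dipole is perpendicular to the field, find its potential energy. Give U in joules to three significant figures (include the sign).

U = −p·E = −pE cosθ.
U = −(3.99×10⁻⁸)(808)·cos140° = 2.470×10⁻⁵ J.

U ≈ 2.47×10⁻⁵ J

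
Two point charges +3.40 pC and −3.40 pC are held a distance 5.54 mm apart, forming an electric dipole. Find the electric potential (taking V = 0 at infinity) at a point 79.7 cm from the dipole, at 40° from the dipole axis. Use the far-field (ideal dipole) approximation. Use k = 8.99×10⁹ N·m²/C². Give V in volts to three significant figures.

V ≈ 2.04×10⁻⁴ V

Dipole moment p = qd = (3.40×10⁻¹² C)(0.00554 m) = 1.884×10⁻¹⁴ C·m.
The dipole potential is V = kp cosθ / r².
V = (8.99×10⁹)(1.884×10⁻¹⁴)·cos40° / (0.797)² = 2.043×10⁻⁴ V.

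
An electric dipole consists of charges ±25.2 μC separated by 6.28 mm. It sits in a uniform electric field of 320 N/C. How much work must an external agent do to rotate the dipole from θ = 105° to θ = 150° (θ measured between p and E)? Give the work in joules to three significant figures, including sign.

W ≈ 3.08×10⁻⁵ J

Dipole moment p = qd = (2.52×10⁻⁵ C)(0.00628 m) = 1.583×10⁻⁷ C·m.
W_ext = ΔU = U(θ₂) − U(θ₁) = −pE cosθ₂ − (−pE cosθ₁) = pE(cosθ₁ − cosθ₂).
W = (1.583×10⁻⁷)(320)·(cos105° − cos150°) = (5.066×10⁻⁵)·(+0.6072) = 3.076×10⁻⁵ J.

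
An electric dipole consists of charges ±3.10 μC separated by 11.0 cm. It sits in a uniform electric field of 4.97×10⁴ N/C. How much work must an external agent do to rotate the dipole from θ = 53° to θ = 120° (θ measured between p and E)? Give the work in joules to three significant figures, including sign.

W ≈ 0.0187 J

Dipole moment p = qd = (3.10×10⁻⁶ C)(0.110 m) = 3.41×10⁻⁷ C·m.
W_ext = ΔU = U(θ₂) − U(θ₁) = −pE cosθ₂ − (−pE cosθ₁) = pE(cosθ₁ − cosθ₂).
W = (3.41×10⁻⁷)(4.97×10⁴)·(cos53° − cos120°) = (0.01695)·(+1.1018) = 0.01867 J.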